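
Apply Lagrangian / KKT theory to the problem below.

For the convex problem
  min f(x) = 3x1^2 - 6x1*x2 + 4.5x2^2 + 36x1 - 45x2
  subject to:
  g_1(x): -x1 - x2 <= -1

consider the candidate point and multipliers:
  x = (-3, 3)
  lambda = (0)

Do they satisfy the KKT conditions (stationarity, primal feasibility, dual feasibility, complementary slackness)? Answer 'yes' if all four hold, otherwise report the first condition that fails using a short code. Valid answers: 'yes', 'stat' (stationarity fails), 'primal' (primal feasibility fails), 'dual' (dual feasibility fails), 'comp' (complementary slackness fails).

Gradient of f: grad f(x) = Q x + c = (0, 0)
Constraint values g_i(x) = a_i^T x - b_i:
  g_1((-3, 3)) = 1
Stationarity residual: grad f(x) + sum_i lambda_i a_i = (0, 0)
  -> stationarity OK
Primal feasibility (all g_i <= 0): FAILS
Dual feasibility (all lambda_i >= 0): OK
Complementary slackness (lambda_i * g_i(x) = 0 for all i): OK

Verdict: the first failing condition is primal_feasibility -> primal.

primal


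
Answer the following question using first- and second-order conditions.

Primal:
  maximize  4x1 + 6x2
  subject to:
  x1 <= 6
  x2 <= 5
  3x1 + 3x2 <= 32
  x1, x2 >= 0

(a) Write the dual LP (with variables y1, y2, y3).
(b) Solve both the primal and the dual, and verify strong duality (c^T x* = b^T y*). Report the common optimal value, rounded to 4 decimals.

The standard primal-dual pair for 'max c^T x s.t. A x <= b, x >= 0' is:
  Dual:  min b^T y  s.t.  A^T y >= c,  y >= 0.

So the dual LP is:
  minimize  6y1 + 5y2 + 32y3
  subject to:
    y1 + 3y3 >= 4
    y2 + 3y3 >= 6
    y1, y2, y3 >= 0

Solving the primal: x* = (5.6667, 5).
  primal value c^T x* = 52.6667.
Solving the dual: y* = (0, 2, 1.3333).
  dual value b^T y* = 52.6667.
Strong duality: c^T x* = b^T y*. Confirmed.

52.6667


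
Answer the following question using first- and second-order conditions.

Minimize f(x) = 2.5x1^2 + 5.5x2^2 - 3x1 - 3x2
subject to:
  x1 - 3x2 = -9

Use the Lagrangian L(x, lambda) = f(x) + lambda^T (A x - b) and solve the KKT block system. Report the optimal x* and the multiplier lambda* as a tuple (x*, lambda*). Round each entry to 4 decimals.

Form the Lagrangian:
  L(x, lambda) = (1/2) x^T Q x + c^T x + lambda^T (A x - b)
Stationarity (grad_x L = 0): Q x + c + A^T lambda = 0.
Primal feasibility: A x = b.

This gives the KKT block system:
  [ Q   A^T ] [ x     ]   [-c ]
  [ A    0  ] [ lambda ] = [ b ]

Solving the linear system:
  x*      = (-1.125, 2.625)
  lambda* = (8.625)
  f(x*)   = 36.5625

x* = (-1.125, 2.625), lambda* = (8.625)


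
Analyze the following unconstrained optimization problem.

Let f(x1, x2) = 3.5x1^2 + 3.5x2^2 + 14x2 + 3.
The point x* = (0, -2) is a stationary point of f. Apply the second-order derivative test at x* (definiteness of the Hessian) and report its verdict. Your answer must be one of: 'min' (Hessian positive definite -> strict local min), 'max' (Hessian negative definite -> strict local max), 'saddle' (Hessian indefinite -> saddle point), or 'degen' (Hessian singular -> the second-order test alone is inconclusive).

Compute the Hessian H = grad^2 f:
  H = [[7, 0], [0, 7]]
Verify stationarity: grad f(x*) = H x* + g = (0, 0).
Eigenvalues of H: 7, 7.
Both eigenvalues > 0, so H is positive definite -> x* is a strict local min.

min


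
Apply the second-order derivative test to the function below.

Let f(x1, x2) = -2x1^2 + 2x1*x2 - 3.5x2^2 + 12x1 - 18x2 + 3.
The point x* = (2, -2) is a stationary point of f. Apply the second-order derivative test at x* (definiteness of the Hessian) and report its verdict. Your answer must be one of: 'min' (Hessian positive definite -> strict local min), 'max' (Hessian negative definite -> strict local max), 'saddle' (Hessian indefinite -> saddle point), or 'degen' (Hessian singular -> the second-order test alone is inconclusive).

Compute the Hessian H = grad^2 f:
  H = [[-4, 2], [2, -7]]
Verify stationarity: grad f(x*) = H x* + g = (0, 0).
Eigenvalues of H: -8, -3.
Both eigenvalues < 0, so H is negative definite -> x* is a strict local max.

max


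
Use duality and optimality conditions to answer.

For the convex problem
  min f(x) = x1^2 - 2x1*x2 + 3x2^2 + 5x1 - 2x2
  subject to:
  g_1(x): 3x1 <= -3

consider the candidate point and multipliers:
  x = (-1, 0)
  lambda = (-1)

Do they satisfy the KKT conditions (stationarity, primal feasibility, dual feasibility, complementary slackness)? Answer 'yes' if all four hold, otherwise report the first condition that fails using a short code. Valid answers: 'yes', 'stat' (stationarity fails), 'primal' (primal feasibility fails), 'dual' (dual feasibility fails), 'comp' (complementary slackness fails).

Gradient of f: grad f(x) = Q x + c = (3, 0)
Constraint values g_i(x) = a_i^T x - b_i:
  g_1((-1, 0)) = 0
Stationarity residual: grad f(x) + sum_i lambda_i a_i = (0, 0)
  -> stationarity OK
Primal feasibility (all g_i <= 0): OK
Dual feasibility (all lambda_i >= 0): FAILS
Complementary slackness (lambda_i * g_i(x) = 0 for all i): OK

Verdict: the first failing condition is dual_feasibility -> dual.

dual


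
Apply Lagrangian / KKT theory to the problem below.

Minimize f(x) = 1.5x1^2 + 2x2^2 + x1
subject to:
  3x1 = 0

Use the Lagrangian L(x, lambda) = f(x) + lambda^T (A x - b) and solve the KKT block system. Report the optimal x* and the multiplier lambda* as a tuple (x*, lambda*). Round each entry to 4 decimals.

Form the Lagrangian:
  L(x, lambda) = (1/2) x^T Q x + c^T x + lambda^T (A x - b)
Stationarity (grad_x L = 0): Q x + c + A^T lambda = 0.
Primal feasibility: A x = b.

This gives the KKT block system:
  [ Q   A^T ] [ x     ]   [-c ]
  [ A    0  ] [ lambda ] = [ b ]

Solving the linear system:
  x*      = (0, 0)
  lambda* = (-0.3333)
  f(x*)   = 0

x* = (0, 0), lambda* = (-0.3333)


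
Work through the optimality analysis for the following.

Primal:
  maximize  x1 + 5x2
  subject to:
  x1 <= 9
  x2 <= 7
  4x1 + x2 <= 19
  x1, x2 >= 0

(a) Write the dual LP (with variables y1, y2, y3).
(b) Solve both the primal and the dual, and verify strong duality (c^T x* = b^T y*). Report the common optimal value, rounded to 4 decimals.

The standard primal-dual pair for 'max c^T x s.t. A x <= b, x >= 0' is:
  Dual:  min b^T y  s.t.  A^T y >= c,  y >= 0.

So the dual LP is:
  minimize  9y1 + 7y2 + 19y3
  subject to:
    y1 + 4y3 >= 1
    y2 + y3 >= 5
    y1, y2, y3 >= 0

Solving the primal: x* = (3, 7).
  primal value c^T x* = 38.
Solving the dual: y* = (0, 4.75, 0.25).
  dual value b^T y* = 38.
Strong duality: c^T x* = b^T y*. Confirmed.

38


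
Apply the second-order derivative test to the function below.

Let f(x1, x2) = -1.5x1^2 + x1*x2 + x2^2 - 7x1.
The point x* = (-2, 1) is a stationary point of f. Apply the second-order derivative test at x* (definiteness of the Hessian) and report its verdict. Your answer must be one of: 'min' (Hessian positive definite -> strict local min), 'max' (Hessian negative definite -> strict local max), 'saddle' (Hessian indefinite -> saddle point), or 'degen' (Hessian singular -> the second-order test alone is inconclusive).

Compute the Hessian H = grad^2 f:
  H = [[-3, 1], [1, 2]]
Verify stationarity: grad f(x*) = H x* + g = (0, 0).
Eigenvalues of H: -3.1926, 2.1926.
Eigenvalues have mixed signs, so H is indefinite -> x* is a saddle point.

saddle


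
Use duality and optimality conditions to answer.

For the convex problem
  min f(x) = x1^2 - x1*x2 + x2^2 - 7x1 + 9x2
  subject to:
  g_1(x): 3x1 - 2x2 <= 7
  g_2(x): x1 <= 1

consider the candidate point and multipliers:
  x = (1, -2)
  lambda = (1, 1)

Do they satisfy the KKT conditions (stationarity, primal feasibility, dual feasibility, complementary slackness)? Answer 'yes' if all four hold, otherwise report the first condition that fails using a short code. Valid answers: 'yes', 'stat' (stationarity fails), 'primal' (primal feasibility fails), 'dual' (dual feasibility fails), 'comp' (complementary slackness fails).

Gradient of f: grad f(x) = Q x + c = (-3, 4)
Constraint values g_i(x) = a_i^T x - b_i:
  g_1((1, -2)) = 0
  g_2((1, -2)) = 0
Stationarity residual: grad f(x) + sum_i lambda_i a_i = (1, 2)
  -> stationarity FAILS
Primal feasibility (all g_i <= 0): OK
Dual feasibility (all lambda_i >= 0): OK
Complementary slackness (lambda_i * g_i(x) = 0 for all i): OK

Verdict: the first failing condition is stationarity -> stat.

stat


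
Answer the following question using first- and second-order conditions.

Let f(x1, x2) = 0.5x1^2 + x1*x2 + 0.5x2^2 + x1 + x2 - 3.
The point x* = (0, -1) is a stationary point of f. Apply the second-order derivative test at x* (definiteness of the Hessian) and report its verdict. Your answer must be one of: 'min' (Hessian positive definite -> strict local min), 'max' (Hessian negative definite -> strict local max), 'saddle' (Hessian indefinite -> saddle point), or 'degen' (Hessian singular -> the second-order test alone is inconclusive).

Compute the Hessian H = grad^2 f:
  H = [[1, 1], [1, 1]]
Verify stationarity: grad f(x*) = H x* + g = (0, 0).
Eigenvalues of H: 0, 2.
H has a zero eigenvalue (singular; positive semidefinite but not definite), so H is neither positive definite, negative definite, nor indefinite. The second-order test alone is inconclusive -> degen.
(Indeed, f is constant along the null direction of H through x*, so x* is not a strict local extremum.)

degen


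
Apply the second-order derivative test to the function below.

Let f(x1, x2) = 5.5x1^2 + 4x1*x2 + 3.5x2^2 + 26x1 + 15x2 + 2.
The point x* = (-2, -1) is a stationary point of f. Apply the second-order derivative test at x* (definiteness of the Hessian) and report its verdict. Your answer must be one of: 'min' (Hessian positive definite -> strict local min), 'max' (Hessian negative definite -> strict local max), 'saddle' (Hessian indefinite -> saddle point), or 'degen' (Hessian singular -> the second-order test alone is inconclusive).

Compute the Hessian H = grad^2 f:
  H = [[11, 4], [4, 7]]
Verify stationarity: grad f(x*) = H x* + g = (0, 0).
Eigenvalues of H: 4.5279, 13.4721.
Both eigenvalues > 0, so H is positive definite -> x* is a strict local min.

min


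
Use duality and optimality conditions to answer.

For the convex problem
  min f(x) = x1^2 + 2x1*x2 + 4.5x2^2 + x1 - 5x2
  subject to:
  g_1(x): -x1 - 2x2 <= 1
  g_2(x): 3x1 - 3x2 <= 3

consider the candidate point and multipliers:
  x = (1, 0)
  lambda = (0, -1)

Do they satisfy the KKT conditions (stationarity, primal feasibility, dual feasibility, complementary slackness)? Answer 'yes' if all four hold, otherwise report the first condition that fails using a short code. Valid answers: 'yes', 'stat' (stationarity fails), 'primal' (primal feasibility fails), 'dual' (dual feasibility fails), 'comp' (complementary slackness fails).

Gradient of f: grad f(x) = Q x + c = (3, -3)
Constraint values g_i(x) = a_i^T x - b_i:
  g_1((1, 0)) = -2
  g_2((1, 0)) = 0
Stationarity residual: grad f(x) + sum_i lambda_i a_i = (0, 0)
  -> stationarity OK
Primal feasibility (all g_i <= 0): OK
Dual feasibility (all lambda_i >= 0): FAILS
Complementary slackness (lambda_i * g_i(x) = 0 for all i): OK

Verdict: the first failing condition is dual_feasibility -> dual.

dual


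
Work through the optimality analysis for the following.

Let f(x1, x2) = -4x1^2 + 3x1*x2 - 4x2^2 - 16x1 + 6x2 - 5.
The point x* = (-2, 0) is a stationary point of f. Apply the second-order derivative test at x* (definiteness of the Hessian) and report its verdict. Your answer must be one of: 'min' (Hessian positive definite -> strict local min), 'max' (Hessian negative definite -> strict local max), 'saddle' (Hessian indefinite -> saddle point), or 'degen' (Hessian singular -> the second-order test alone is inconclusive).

Compute the Hessian H = grad^2 f:
  H = [[-8, 3], [3, -8]]
Verify stationarity: grad f(x*) = H x* + g = (0, 0).
Eigenvalues of H: -11, -5.
Both eigenvalues < 0, so H is negative definite -> x* is a strict local max.

max


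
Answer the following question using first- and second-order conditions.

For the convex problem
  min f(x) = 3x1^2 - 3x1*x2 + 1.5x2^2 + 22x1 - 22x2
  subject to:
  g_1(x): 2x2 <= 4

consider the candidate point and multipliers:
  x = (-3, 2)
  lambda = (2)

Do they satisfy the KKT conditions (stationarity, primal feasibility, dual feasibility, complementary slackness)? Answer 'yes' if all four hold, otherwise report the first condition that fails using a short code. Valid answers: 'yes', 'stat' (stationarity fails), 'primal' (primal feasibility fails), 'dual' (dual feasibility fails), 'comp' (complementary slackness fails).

Gradient of f: grad f(x) = Q x + c = (-2, -7)
Constraint values g_i(x) = a_i^T x - b_i:
  g_1((-3, 2)) = 0
Stationarity residual: grad f(x) + sum_i lambda_i a_i = (-2, -3)
  -> stationarity FAILS
Primal feasibility (all g_i <= 0): OK
Dual feasibility (all lambda_i >= 0): OK
Complementary slackness (lambda_i * g_i(x) = 0 for all i): OK

Verdict: the first failing condition is stationarity -> stat.

stat


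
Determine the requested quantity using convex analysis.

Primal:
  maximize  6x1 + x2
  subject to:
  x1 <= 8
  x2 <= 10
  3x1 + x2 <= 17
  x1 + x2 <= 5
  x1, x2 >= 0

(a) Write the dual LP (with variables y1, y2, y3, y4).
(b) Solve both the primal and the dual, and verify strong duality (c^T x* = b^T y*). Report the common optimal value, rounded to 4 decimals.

The standard primal-dual pair for 'max c^T x s.t. A x <= b, x >= 0' is:
  Dual:  min b^T y  s.t.  A^T y >= c,  y >= 0.

So the dual LP is:
  minimize  8y1 + 10y2 + 17y3 + 5y4
  subject to:
    y1 + 3y3 + y4 >= 6
    y2 + y3 + y4 >= 1
    y1, y2, y3, y4 >= 0

Solving the primal: x* = (5, 0).
  primal value c^T x* = 30.
Solving the dual: y* = (0, 0, 0, 6).
  dual value b^T y* = 30.
Strong duality: c^T x* = b^T y*. Confirmed.

30


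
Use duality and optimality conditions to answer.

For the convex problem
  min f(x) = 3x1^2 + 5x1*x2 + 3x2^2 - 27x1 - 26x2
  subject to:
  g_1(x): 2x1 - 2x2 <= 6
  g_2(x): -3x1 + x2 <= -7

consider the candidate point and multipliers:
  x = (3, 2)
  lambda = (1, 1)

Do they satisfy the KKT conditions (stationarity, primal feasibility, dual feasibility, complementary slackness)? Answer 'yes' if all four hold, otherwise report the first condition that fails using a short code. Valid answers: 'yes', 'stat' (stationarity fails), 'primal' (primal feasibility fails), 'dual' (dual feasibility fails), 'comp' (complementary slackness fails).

Gradient of f: grad f(x) = Q x + c = (1, 1)
Constraint values g_i(x) = a_i^T x - b_i:
  g_1((3, 2)) = -4
  g_2((3, 2)) = 0
Stationarity residual: grad f(x) + sum_i lambda_i a_i = (0, 0)
  -> stationarity OK
Primal feasibility (all g_i <= 0): OK
Dual feasibility (all lambda_i >= 0): OK
Complementary slackness (lambda_i * g_i(x) = 0 for all i): FAILS

Verdict: the first failing condition is complementary_slackness -> comp.

comp


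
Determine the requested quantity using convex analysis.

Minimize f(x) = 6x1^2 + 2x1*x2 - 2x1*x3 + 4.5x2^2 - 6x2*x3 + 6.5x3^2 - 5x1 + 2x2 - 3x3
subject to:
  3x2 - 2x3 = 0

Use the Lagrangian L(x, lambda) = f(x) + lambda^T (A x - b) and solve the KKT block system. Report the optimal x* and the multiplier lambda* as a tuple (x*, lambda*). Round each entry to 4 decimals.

Form the Lagrangian:
  L(x, lambda) = (1/2) x^T Q x + c^T x + lambda^T (A x - b)
Stationarity (grad_x L = 0): Q x + c + A^T lambda = 0.
Primal feasibility: A x = b.

This gives the KKT block system:
  [ Q   A^T ] [ x     ]   [-c ]
  [ A    0  ] [ lambda ] = [ b ]

Solving the linear system:
  x*      = (0.4287, 0.1446, 0.2169)
  lambda* = (-0.9525)
  f(x*)   = -1.2526

x* = (0.4287, 0.1446, 0.2169), lambda* = (-0.9525)


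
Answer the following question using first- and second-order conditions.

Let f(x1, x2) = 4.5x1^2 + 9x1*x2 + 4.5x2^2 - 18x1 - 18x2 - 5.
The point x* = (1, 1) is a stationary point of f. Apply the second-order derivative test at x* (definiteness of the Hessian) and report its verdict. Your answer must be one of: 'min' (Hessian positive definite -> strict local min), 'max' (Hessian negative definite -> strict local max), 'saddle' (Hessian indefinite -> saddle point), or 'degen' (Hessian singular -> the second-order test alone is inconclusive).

Compute the Hessian H = grad^2 f:
  H = [[9, 9], [9, 9]]
Verify stationarity: grad f(x*) = H x* + g = (0, 0).
Eigenvalues of H: 0, 18.
H has a zero eigenvalue (singular; positive semidefinite but not definite), so H is neither positive definite, negative definite, nor indefinite. The second-order test alone is inconclusive -> degen.
(Indeed, f is constant along the null direction of H through x*, so x* is not a strict local extremum.)

degen


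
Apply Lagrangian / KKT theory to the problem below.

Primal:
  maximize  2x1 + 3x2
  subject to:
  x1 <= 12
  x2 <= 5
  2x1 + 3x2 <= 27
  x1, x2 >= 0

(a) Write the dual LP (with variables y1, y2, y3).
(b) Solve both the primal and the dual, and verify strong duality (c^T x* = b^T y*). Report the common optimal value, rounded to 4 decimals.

The standard primal-dual pair for 'max c^T x s.t. A x <= b, x >= 0' is:
  Dual:  min b^T y  s.t.  A^T y >= c,  y >= 0.

So the dual LP is:
  minimize  12y1 + 5y2 + 27y3
  subject to:
    y1 + 2y3 >= 2
    y2 + 3y3 >= 3
    y1, y2, y3 >= 0

Solving the primal: x* = (6, 5).
  primal value c^T x* = 27.
Solving the dual: y* = (0, 0, 1).
  dual value b^T y* = 27.
Strong duality: c^T x* = b^T y*. Confirmed.

27


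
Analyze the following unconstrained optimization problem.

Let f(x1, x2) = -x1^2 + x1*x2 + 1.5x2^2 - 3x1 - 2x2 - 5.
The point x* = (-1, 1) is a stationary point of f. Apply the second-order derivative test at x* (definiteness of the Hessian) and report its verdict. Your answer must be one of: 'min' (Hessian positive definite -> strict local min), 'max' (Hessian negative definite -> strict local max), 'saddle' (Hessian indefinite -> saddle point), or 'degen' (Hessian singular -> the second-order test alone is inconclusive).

Compute the Hessian H = grad^2 f:
  H = [[-2, 1], [1, 3]]
Verify stationarity: grad f(x*) = H x* + g = (0, 0).
Eigenvalues of H: -2.1926, 3.1926.
Eigenvalues have mixed signs, so H is indefinite -> x* is a saddle point.

saddle


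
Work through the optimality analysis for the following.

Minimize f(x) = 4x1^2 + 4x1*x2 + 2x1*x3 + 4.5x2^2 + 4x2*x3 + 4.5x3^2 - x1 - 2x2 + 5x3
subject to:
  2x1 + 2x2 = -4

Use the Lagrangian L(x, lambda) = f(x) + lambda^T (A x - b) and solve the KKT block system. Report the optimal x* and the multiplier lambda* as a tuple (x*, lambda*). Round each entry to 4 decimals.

Form the Lagrangian:
  L(x, lambda) = (1/2) x^T Q x + c^T x + lambda^T (A x - b)
Stationarity (grad_x L = 0): Q x + c + A^T lambda = 0.
Primal feasibility: A x = b.

This gives the KKT block system:
  [ Q   A^T ] [ x     ]   [-c ]
  [ A    0  ] [ lambda ] = [ b ]

Solving the linear system:
  x*      = (-1.2078, -0.7922, 0.0649)
  lambda* = (6.8506)
  f(x*)   = 15.2597

x* = (-1.2078, -0.7922, 0.0649), lambda* = (6.8506)


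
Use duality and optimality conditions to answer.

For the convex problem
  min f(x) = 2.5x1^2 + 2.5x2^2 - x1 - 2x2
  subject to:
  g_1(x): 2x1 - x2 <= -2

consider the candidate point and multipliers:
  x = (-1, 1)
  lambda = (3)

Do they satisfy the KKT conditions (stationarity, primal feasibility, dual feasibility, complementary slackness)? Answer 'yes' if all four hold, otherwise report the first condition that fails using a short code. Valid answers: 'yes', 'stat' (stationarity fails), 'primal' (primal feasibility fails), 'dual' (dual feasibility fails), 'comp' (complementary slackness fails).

Gradient of f: grad f(x) = Q x + c = (-6, 3)
Constraint values g_i(x) = a_i^T x - b_i:
  g_1((-1, 1)) = -1
Stationarity residual: grad f(x) + sum_i lambda_i a_i = (0, 0)
  -> stationarity OK
Primal feasibility (all g_i <= 0): OK
Dual feasibility (all lambda_i >= 0): OK
Complementary slackness (lambda_i * g_i(x) = 0 for all i): FAILS

Verdict: the first failing condition is complementary_slackness -> comp.

comp


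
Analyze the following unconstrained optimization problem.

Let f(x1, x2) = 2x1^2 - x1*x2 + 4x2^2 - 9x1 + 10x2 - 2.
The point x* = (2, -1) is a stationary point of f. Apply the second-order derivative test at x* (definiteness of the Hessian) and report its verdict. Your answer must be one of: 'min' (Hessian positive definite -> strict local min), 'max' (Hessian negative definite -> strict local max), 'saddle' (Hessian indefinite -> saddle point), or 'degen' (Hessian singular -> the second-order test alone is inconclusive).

Compute the Hessian H = grad^2 f:
  H = [[4, -1], [-1, 8]]
Verify stationarity: grad f(x*) = H x* + g = (0, 0).
Eigenvalues of H: 3.7639, 8.2361.
Both eigenvalues > 0, so H is positive definite -> x* is a strict local min.

min


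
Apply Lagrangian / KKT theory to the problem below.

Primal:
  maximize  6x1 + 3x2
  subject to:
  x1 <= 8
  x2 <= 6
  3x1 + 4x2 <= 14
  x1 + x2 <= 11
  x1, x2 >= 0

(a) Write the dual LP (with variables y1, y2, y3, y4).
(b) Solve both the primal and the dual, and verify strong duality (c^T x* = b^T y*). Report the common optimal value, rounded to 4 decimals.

The standard primal-dual pair for 'max c^T x s.t. A x <= b, x >= 0' is:
  Dual:  min b^T y  s.t.  A^T y >= c,  y >= 0.

So the dual LP is:
  minimize  8y1 + 6y2 + 14y3 + 11y4
  subject to:
    y1 + 3y3 + y4 >= 6
    y2 + 4y3 + y4 >= 3
    y1, y2, y3, y4 >= 0

Solving the primal: x* = (4.6667, 0).
  primal value c^T x* = 28.
Solving the dual: y* = (0, 0, 2, 0).
  dual value b^T y* = 28.
Strong duality: c^T x* = b^T y*. Confirmed.

28


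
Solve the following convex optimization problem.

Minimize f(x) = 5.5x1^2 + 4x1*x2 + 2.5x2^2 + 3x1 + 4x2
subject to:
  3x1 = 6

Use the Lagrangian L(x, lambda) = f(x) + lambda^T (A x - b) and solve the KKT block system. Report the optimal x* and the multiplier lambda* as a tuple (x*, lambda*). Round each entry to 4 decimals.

Form the Lagrangian:
  L(x, lambda) = (1/2) x^T Q x + c^T x + lambda^T (A x - b)
Stationarity (grad_x L = 0): Q x + c + A^T lambda = 0.
Primal feasibility: A x = b.

This gives the KKT block system:
  [ Q   A^T ] [ x     ]   [-c ]
  [ A    0  ] [ lambda ] = [ b ]

Solving the linear system:
  x*      = (2, -2.4)
  lambda* = (-5.1333)
  f(x*)   = 13.6

x* = (2, -2.4), lambda* = (-5.1333)


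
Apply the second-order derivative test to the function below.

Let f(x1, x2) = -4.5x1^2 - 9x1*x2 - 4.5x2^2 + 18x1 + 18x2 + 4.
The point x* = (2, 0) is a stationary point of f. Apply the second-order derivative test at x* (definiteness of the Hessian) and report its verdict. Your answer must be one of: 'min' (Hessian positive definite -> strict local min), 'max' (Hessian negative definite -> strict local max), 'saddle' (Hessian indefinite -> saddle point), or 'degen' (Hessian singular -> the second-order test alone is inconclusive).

Compute the Hessian H = grad^2 f:
  H = [[-9, -9], [-9, -9]]
Verify stationarity: grad f(x*) = H x* + g = (0, 0).
Eigenvalues of H: -18, 0.
H has a zero eigenvalue (singular; negative semidefinite but not definite), so H is neither positive definite, negative definite, nor indefinite. The second-order test alone is inconclusive -> degen.
(Indeed, f is constant along the null direction of H through x*, so x* is not a strict local extremum.)

degen


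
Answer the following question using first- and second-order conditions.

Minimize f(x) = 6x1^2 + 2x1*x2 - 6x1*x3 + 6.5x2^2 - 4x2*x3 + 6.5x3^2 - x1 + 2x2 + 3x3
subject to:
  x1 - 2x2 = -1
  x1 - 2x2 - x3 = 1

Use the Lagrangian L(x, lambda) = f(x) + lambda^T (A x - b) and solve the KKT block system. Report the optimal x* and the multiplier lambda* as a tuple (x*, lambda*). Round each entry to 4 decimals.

Form the Lagrangian:
  L(x, lambda) = (1/2) x^T Q x + c^T x + lambda^T (A x - b)
Stationarity (grad_x L = 0): Q x + c + A^T lambda = 0.
Primal feasibility: A x = b.

This gives the KKT block system:
  [ Q   A^T ] [ x     ]   [-c ]
  [ A    0  ] [ lambda ] = [ b ]

Solving the linear system:
  x*      = (-1.1739, -0.087, -2)
  lambda* = (18.8696, -15.6087)
  f(x*)   = 14.7391

x* = (-1.1739, -0.087, -2), lambda* = (18.8696, -15.6087)


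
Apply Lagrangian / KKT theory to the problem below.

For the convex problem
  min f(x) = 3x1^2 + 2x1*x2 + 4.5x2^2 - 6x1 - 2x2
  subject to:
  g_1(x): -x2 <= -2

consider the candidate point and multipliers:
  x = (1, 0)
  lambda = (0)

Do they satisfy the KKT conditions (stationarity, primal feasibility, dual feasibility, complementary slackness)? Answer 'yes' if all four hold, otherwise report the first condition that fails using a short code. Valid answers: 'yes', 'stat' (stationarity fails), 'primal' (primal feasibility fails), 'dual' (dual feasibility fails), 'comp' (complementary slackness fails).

Gradient of f: grad f(x) = Q x + c = (0, 0)
Constraint values g_i(x) = a_i^T x - b_i:
  g_1((1, 0)) = 2
Stationarity residual: grad f(x) + sum_i lambda_i a_i = (0, 0)
  -> stationarity OK
Primal feasibility (all g_i <= 0): FAILS
Dual feasibility (all lambda_i >= 0): OK
Complementary slackness (lambda_i * g_i(x) = 0 for all i): OK

Verdict: the first failing condition is primal_feasibility -> primal.

primal


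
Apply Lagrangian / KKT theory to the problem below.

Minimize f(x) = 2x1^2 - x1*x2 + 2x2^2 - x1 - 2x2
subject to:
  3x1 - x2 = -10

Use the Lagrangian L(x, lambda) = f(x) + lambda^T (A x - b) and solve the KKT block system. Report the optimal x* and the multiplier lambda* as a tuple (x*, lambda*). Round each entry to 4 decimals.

Form the Lagrangian:
  L(x, lambda) = (1/2) x^T Q x + c^T x + lambda^T (A x - b)
Stationarity (grad_x L = 0): Q x + c + A^T lambda = 0.
Primal feasibility: A x = b.

This gives the KKT block system:
  [ Q   A^T ] [ x     ]   [-c ]
  [ A    0  ] [ lambda ] = [ b ]

Solving the linear system:
  x*      = (-3.0294, 0.9118)
  lambda* = (4.6765)
  f(x*)   = 23.9853

x* = (-3.0294, 0.9118), lambda* = (4.6765)


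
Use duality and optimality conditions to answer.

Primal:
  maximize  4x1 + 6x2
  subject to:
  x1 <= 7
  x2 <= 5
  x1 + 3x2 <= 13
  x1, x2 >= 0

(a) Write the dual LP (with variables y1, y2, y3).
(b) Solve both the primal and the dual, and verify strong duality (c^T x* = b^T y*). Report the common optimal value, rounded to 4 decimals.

The standard primal-dual pair for 'max c^T x s.t. A x <= b, x >= 0' is:
  Dual:  min b^T y  s.t.  A^T y >= c,  y >= 0.

So the dual LP is:
  minimize  7y1 + 5y2 + 13y3
  subject to:
    y1 + y3 >= 4
    y2 + 3y3 >= 6
    y1, y2, y3 >= 0

Solving the primal: x* = (7, 2).
  primal value c^T x* = 40.
Solving the dual: y* = (2, 0, 2).
  dual value b^T y* = 40.
Strong duality: c^T x* = b^T y*. Confirmed.

40


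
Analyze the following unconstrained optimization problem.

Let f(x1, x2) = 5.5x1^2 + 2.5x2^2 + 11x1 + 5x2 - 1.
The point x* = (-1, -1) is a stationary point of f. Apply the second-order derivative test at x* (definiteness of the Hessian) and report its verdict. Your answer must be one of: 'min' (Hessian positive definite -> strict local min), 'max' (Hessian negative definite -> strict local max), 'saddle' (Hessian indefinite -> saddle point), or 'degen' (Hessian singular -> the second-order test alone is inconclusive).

Compute the Hessian H = grad^2 f:
  H = [[11, 0], [0, 5]]
Verify stationarity: grad f(x*) = H x* + g = (0, 0).
Eigenvalues of H: 5, 11.
Both eigenvalues > 0, so H is positive definite -> x* is a strict local min.

min


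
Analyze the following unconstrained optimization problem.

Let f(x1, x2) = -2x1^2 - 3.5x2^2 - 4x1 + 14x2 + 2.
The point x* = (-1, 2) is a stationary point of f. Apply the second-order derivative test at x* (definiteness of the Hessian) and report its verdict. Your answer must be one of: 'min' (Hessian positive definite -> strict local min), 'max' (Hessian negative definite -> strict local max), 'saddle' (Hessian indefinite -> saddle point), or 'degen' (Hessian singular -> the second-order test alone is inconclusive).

Compute the Hessian H = grad^2 f:
  H = [[-4, 0], [0, -7]]
Verify stationarity: grad f(x*) = H x* + g = (0, 0).
Eigenvalues of H: -7, -4.
Both eigenvalues < 0, so H is negative definite -> x* is a strict local max.

max


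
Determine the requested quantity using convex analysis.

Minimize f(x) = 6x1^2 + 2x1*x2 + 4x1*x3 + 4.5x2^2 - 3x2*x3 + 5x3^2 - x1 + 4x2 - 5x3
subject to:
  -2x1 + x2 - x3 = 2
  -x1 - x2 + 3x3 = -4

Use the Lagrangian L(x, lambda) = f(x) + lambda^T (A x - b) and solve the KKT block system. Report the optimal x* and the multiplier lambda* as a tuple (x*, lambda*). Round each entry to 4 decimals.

Form the Lagrangian:
  L(x, lambda) = (1/2) x^T Q x + c^T x + lambda^T (A x - b)
Stationarity (grad_x L = 0): Q x + c + A^T lambda = 0.
Primal feasibility: A x = b.

This gives the KKT block system:
  [ Q   A^T ] [ x     ]   [-c ]
  [ A    0  ] [ lambda ] = [ b ]

Solving the linear system:
  x*      = (-0.1867, 0.3465, -1.2801)
  lambda* = (-6.0844, 4.5009)
  f(x*)   = 19.0727

x* = (-0.1867, 0.3465, -1.2801), lambda* = (-6.0844, 4.5009)


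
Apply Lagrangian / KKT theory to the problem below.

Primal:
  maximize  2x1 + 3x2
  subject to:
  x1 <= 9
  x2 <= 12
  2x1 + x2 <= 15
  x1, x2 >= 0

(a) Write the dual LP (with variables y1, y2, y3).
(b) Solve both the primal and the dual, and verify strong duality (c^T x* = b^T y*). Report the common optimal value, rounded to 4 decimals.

The standard primal-dual pair for 'max c^T x s.t. A x <= b, x >= 0' is:
  Dual:  min b^T y  s.t.  A^T y >= c,  y >= 0.

So the dual LP is:
  minimize  9y1 + 12y2 + 15y3
  subject to:
    y1 + 2y3 >= 2
    y2 + y3 >= 3
    y1, y2, y3 >= 0

Solving the primal: x* = (1.5, 12).
  primal value c^T x* = 39.
Solving the dual: y* = (0, 2, 1).
  dual value b^T y* = 39.
Strong duality: c^T x* = b^T y*. Confirmed.

39


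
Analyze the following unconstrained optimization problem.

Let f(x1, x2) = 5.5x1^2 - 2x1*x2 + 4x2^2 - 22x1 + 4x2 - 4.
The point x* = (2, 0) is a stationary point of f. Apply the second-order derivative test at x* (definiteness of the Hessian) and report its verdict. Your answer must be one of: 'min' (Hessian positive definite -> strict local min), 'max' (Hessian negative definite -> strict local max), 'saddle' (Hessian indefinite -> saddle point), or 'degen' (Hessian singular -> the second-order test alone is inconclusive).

Compute the Hessian H = grad^2 f:
  H = [[11, -2], [-2, 8]]
Verify stationarity: grad f(x*) = H x* + g = (0, 0).
Eigenvalues of H: 7, 12.
Both eigenvalues > 0, so H is positive definite -> x* is a strict local min.

min


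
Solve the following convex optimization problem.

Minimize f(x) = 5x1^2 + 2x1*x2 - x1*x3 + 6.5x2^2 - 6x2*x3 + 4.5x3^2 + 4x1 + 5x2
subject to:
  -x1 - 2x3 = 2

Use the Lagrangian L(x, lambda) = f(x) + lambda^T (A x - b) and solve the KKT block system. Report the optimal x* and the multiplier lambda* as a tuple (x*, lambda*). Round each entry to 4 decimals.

Form the Lagrangian:
  L(x, lambda) = (1/2) x^T Q x + c^T x + lambda^T (A x - b)
Stationarity (grad_x L = 0): Q x + c + A^T lambda = 0.
Primal feasibility: A x = b.

This gives the KKT block system:
  [ Q   A^T ] [ x     ]   [-c ]
  [ A    0  ] [ lambda ] = [ b ]

Solving the linear system:
  x*      = (-0.4652, -0.6672, -0.7674)
  lambda* = (-1.219)
  f(x*)   = -1.3795

x* = (-0.4652, -0.6672, -0.7674), lambda* = (-1.219)


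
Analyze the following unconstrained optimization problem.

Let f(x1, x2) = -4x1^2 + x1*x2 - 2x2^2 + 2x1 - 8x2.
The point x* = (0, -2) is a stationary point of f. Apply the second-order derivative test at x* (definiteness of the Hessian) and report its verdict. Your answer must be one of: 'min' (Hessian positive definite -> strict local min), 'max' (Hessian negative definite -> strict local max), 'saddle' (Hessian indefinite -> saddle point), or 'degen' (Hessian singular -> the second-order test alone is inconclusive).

Compute the Hessian H = grad^2 f:
  H = [[-8, 1], [1, -4]]
Verify stationarity: grad f(x*) = H x* + g = (0, 0).
Eigenvalues of H: -8.2361, -3.7639.
Both eigenvalues < 0, so H is negative definite -> x* is a strict local max.

max


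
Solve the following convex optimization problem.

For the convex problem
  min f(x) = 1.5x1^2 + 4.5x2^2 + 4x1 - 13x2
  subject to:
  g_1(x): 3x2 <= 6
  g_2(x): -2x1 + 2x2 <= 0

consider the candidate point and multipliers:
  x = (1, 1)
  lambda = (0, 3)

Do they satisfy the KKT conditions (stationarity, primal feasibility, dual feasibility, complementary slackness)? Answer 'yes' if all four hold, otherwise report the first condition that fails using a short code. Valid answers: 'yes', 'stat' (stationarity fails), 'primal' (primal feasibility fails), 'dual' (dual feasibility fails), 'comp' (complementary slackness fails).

Gradient of f: grad f(x) = Q x + c = (7, -4)
Constraint values g_i(x) = a_i^T x - b_i:
  g_1((1, 1)) = -3
  g_2((1, 1)) = 0
Stationarity residual: grad f(x) + sum_i lambda_i a_i = (1, 2)
  -> stationarity FAILS
Primal feasibility (all g_i <= 0): OK
Dual feasibility (all lambda_i >= 0): OK
Complementary slackness (lambda_i * g_i(x) = 0 for all i): OK

Verdict: the first failing condition is stationarity -> stat.

stat


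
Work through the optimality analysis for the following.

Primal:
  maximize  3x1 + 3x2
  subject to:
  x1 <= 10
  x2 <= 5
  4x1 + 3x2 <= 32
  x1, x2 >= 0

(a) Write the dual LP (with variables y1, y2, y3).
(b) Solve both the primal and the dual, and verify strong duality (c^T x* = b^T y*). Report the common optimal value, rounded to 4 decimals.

The standard primal-dual pair for 'max c^T x s.t. A x <= b, x >= 0' is:
  Dual:  min b^T y  s.t.  A^T y >= c,  y >= 0.

So the dual LP is:
  minimize  10y1 + 5y2 + 32y3
  subject to:
    y1 + 4y3 >= 3
    y2 + 3y3 >= 3
    y1, y2, y3 >= 0

Solving the primal: x* = (4.25, 5).
  primal value c^T x* = 27.75.
Solving the dual: y* = (0, 0.75, 0.75).
  dual value b^T y* = 27.75.
Strong duality: c^T x* = b^T y*. Confirmed.

27.75


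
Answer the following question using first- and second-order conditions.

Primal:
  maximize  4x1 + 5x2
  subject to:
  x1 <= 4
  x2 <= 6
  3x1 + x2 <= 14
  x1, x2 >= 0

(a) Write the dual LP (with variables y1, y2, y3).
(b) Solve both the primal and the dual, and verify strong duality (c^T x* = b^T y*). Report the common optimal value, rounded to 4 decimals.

The standard primal-dual pair for 'max c^T x s.t. A x <= b, x >= 0' is:
  Dual:  min b^T y  s.t.  A^T y >= c,  y >= 0.

So the dual LP is:
  minimize  4y1 + 6y2 + 14y3
  subject to:
    y1 + 3y3 >= 4
    y2 + y3 >= 5
    y1, y2, y3 >= 0

Solving the primal: x* = (2.6667, 6).
  primal value c^T x* = 40.6667.
Solving the dual: y* = (0, 3.6667, 1.3333).
  dual value b^T y* = 40.6667.
Strong duality: c^T x* = b^T y*. Confirmed.

40.6667


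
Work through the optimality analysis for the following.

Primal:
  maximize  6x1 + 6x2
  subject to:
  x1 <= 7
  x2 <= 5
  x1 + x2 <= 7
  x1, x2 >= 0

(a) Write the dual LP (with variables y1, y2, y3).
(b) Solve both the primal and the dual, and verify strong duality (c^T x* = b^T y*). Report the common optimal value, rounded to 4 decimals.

The standard primal-dual pair for 'max c^T x s.t. A x <= b, x >= 0' is:
  Dual:  min b^T y  s.t.  A^T y >= c,  y >= 0.

So the dual LP is:
  minimize  7y1 + 5y2 + 7y3
  subject to:
    y1 + y3 >= 6
    y2 + y3 >= 6
    y1, y2, y3 >= 0

Solving the primal: x* = (2, 5).
  primal value c^T x* = 42.
Solving the dual: y* = (0, 0, 6).
  dual value b^T y* = 42.
Strong duality: c^T x* = b^T y*. Confirmed.

42


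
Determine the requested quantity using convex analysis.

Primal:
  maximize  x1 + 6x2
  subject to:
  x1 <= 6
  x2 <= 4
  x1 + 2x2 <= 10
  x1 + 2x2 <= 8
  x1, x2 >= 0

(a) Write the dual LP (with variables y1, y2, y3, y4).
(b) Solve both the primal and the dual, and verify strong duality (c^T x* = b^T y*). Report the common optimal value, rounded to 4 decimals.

The standard primal-dual pair for 'max c^T x s.t. A x <= b, x >= 0' is:
  Dual:  min b^T y  s.t.  A^T y >= c,  y >= 0.

So the dual LP is:
  minimize  6y1 + 4y2 + 10y3 + 8y4
  subject to:
    y1 + y3 + y4 >= 1
    y2 + 2y3 + 2y4 >= 6
    y1, y2, y3, y4 >= 0

Solving the primal: x* = (0, 4).
  primal value c^T x* = 24.
Solving the dual: y* = (0, 0, 0, 3).
  dual value b^T y* = 24.
Strong duality: c^T x* = b^T y*. Confirmed.

24


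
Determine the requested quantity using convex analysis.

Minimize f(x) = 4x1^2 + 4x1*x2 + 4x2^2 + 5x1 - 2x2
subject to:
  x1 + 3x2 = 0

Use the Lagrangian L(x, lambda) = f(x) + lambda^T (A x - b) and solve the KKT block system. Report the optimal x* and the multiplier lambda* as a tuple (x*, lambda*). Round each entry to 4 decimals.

Form the Lagrangian:
  L(x, lambda) = (1/2) x^T Q x + c^T x + lambda^T (A x - b)
Stationarity (grad_x L = 0): Q x + c + A^T lambda = 0.
Primal feasibility: A x = b.

This gives the KKT block system:
  [ Q   A^T ] [ x     ]   [-c ]
  [ A    0  ] [ lambda ] = [ b ]

Solving the linear system:
  x*      = (-0.9107, 0.3036)
  lambda* = (1.0714)
  f(x*)   = -2.5804

x* = (-0.9107, 0.3036), lambda* = (1.0714)


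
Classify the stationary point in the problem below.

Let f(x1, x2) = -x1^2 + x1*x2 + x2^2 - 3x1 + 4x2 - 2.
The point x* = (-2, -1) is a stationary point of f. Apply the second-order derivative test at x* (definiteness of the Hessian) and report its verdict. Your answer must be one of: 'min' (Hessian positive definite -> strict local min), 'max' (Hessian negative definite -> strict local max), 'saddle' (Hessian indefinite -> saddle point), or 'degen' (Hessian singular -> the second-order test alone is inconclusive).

Compute the Hessian H = grad^2 f:
  H = [[-2, 1], [1, 2]]
Verify stationarity: grad f(x*) = H x* + g = (0, 0).
Eigenvalues of H: -2.2361, 2.2361.
Eigenvalues have mixed signs, so H is indefinite -> x* is a saddle point.

saddle


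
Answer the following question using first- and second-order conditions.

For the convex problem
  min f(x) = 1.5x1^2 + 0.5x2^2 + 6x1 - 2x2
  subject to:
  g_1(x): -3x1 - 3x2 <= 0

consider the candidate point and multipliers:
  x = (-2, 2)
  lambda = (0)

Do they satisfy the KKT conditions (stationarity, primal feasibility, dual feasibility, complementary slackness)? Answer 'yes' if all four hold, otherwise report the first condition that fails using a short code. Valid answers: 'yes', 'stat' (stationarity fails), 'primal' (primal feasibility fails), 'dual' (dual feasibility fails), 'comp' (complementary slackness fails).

Gradient of f: grad f(x) = Q x + c = (0, 0)
Constraint values g_i(x) = a_i^T x - b_i:
  g_1((-2, 2)) = 0
Stationarity residual: grad f(x) + sum_i lambda_i a_i = (0, 0)
  -> stationarity OK
Primal feasibility (all g_i <= 0): OK
Dual feasibility (all lambda_i >= 0): OK
Complementary slackness (lambda_i * g_i(x) = 0 for all i): OK

Verdict: yes, KKT holds.

yes


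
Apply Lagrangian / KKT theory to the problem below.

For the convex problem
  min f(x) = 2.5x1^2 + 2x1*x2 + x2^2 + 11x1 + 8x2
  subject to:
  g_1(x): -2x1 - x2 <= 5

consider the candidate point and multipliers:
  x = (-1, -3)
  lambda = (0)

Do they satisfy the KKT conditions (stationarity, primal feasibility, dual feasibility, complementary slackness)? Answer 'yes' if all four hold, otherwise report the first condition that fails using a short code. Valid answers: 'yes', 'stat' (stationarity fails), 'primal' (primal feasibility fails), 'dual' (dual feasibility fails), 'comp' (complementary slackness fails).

Gradient of f: grad f(x) = Q x + c = (0, 0)
Constraint values g_i(x) = a_i^T x - b_i:
  g_1((-1, -3)) = 0
Stationarity residual: grad f(x) + sum_i lambda_i a_i = (0, 0)
  -> stationarity OK
Primal feasibility (all g_i <= 0): OK
Dual feasibility (all lambda_i >= 0): OK
Complementary slackness (lambda_i * g_i(x) = 0 for all i): OK

Verdict: yes, KKT holds.

yes


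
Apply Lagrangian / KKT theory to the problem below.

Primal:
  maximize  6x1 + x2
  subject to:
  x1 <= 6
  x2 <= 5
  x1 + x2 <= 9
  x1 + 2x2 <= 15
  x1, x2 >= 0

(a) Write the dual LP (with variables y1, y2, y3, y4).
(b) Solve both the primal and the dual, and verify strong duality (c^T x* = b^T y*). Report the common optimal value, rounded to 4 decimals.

The standard primal-dual pair for 'max c^T x s.t. A x <= b, x >= 0' is:
  Dual:  min b^T y  s.t.  A^T y >= c,  y >= 0.

So the dual LP is:
  minimize  6y1 + 5y2 + 9y3 + 15y4
  subject to:
    y1 + y3 + y4 >= 6
    y2 + y3 + 2y4 >= 1
    y1, y2, y3, y4 >= 0

Solving the primal: x* = (6, 3).
  primal value c^T x* = 39.
Solving the dual: y* = (5, 0, 1, 0).
  dual value b^T y* = 39.
Strong duality: c^T x* = b^T y*. Confirmed.

39
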